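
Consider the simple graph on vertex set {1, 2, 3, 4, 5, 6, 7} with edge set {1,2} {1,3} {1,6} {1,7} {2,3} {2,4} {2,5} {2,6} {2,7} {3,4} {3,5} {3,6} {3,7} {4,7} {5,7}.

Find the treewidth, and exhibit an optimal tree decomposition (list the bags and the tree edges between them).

Treewidth 3.
One such decomposition:
Bags: B1 = {1, 2, 3, 7}  B2 = {2, 3, 5, 7}  B3 = {2, 3, 4, 7}  B4 = {1, 2, 3, 6}
Tree: B1–B2, B2–B3, B1–B4

The largest bag has 4 vertices, giving width 3; this decomposition certifies tw(G) ≤ 3. Conversely, {1, 2, 3, 6} is a clique of size 4, and the vertices of any clique must share a bag in every tree decomposition; so some bag has ≥ 4 vertices and tw(G) ≥ 3. The upper and lower bounds meet at 3, so that is the treewidth.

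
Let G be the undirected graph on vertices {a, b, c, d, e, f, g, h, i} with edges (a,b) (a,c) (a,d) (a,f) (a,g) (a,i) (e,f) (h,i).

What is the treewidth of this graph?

1

A width-1 tree decomposition is:
Bags: B1 = {a, f}  B2 = {a, d}  B3 = {a, i}  B4 = {a, b}  B5 = {h, i}  B6 = {a, g}  B7 = {e, f}  B8 = {a, c}
Tree: B1–B2, B2–B3, B2–B4, B3–B5, B3–B6, B1–B7, B6–B8
The largest bag has 2 vertices, giving width 1; this decomposition certifies tw(G) ≤ 1. G has an edge, so its treewidth is at least 1. The upper and lower bounds meet at 1, so that is the treewidth.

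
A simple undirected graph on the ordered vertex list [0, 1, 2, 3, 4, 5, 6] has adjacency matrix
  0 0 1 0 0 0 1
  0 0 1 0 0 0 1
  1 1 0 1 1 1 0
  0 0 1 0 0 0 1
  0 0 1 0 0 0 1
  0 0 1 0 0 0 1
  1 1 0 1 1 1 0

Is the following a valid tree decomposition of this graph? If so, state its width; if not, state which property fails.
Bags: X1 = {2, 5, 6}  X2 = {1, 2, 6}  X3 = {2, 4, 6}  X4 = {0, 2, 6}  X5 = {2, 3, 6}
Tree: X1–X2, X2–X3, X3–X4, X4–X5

Yes; width 2.

Every vertex of G appears in some bag (union = {0, 1, 2, 3, 4, 5, 6}); every edge is covered by a bag; and for each vertex v the set of bags containing v is connected in the bag tree. The decomposition is therefore valid. The largest bag has 3 vertices, so the width is 2.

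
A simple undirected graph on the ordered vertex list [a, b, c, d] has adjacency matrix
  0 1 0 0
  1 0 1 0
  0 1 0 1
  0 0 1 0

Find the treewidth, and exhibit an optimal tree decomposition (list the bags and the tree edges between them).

Each bag holds 2 vertices, so the decomposition has width 1, which upper-bounds the treewidth. Since G has at least one edge (e.g. a–b), it is not an edgeless graph, so tw(G) ≥ 1. The upper and lower bounds meet at 1, so that is the treewidth.

Treewidth 1.
One such decomposition:
Bags: B1 = {a, b}  B2 = {b, c}  B3 = {c, d}
Tree: B1–B2, B2–B3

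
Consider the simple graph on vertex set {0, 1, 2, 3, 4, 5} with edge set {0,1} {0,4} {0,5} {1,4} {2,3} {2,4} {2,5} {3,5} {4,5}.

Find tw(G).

A width-2 tree decomposition is:
Bags: B1 = {0, 4, 5}  B2 = {2, 4, 5}  B3 = {2, 3, 5}  B4 = {0, 1, 4}
Tree: B1–B2, B2–B3, B1–B4
The largest bag has 3 vertices, giving width 2; this decomposition certifies tw(G) ≤ 2. For the lower bound, the 3 vertices {2, 3, 5} are pairwise adjacent, and any tree decomposition puts a clique entirely inside one bag — forcing width ≥ 2. Combining the bounds, tw(G) = 2.

2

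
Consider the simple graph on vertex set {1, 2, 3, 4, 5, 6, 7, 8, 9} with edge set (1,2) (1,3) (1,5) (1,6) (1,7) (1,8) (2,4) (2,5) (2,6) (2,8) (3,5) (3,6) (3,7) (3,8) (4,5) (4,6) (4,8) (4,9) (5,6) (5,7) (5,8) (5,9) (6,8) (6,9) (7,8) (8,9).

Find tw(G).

4

A width-4 tree decomposition is:
Bags: B1 = {2, 4, 5, 6, 8}  B2 = {1, 2, 5, 6, 8}  B3 = {1, 3, 5, 6, 8}  B4 = {4, 5, 6, 8, 9}  B5 = {1, 3, 5, 7, 8}
Tree: B1–B2, B2–B3, B1–B4, B3–B5
The largest bag has 5 vertices, giving width 4; this decomposition certifies tw(G) ≤ 4. For the lower bound, the 5 vertices {1, 2, 5, 6, 8} are pairwise adjacent, and any tree decomposition puts a clique entirely inside one bag — forcing width ≥ 4. The upper and lower bounds meet at 4, so that is the treewidth.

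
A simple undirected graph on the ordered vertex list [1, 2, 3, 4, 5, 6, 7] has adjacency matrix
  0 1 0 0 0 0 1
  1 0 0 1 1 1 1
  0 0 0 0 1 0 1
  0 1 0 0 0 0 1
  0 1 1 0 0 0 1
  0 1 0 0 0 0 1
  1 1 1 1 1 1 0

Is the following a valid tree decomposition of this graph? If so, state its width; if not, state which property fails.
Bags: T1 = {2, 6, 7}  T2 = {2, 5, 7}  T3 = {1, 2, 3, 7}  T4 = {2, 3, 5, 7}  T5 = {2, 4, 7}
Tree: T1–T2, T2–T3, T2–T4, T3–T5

A tree decomposition must satisfy three properties: every vertex lies in some bag; for every edge, both endpoints lie together in some bag; and for every vertex, the bags containing it form a connected subtree. Here bags containing vertex 3 are not connected in the tree, so the decomposition is invalid.

No — bags containing vertex 3 are not connected in the tree.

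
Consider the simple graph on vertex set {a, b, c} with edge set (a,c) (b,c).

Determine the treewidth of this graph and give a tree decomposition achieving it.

Treewidth 1.
One optimal decomposition is:
Bags: B1 = {a, c}  B2 = {b, c}
Tree: B1–B2

Every bag has size at most 2, so the width is 2 − 1 = 1 and tw(G) ≤ 1. Since G has at least one edge (e.g. c–a), it is not an edgeless graph, so tw(G) ≥ 1. The upper and lower bounds meet at 1, so that is the treewidth.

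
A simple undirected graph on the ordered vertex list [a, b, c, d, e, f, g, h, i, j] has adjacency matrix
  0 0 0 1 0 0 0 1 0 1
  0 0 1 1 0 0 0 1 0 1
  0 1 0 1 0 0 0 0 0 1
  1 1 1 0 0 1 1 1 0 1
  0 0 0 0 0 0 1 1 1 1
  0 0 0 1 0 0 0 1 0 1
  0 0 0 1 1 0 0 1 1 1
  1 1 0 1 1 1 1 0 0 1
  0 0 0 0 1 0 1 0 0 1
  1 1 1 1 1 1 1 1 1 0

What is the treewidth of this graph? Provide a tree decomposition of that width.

Treewidth 3.
Bags: B1 = {d, g, h, j}  B2 = {d, f, h, j}  B3 = {b, d, h, j}  B4 = {b, c, d, j}  B5 = {e, g, h, j}  B6 = {a, d, h, j}  B7 = {e, g, i, j}
Tree: B1–B2, B2–B3, B3–B4, B1–B5, B1–B6, B5–B7

Each bag holds 4 vertices, so the decomposition has width 3, which upper-bounds the treewidth. Conversely, {d, g, h, j} is a clique of size 4, and the vertices of any clique must share a bag in every tree decomposition; so some bag has ≥ 4 vertices and tw(G) ≥ 3. Therefore the treewidth is 3.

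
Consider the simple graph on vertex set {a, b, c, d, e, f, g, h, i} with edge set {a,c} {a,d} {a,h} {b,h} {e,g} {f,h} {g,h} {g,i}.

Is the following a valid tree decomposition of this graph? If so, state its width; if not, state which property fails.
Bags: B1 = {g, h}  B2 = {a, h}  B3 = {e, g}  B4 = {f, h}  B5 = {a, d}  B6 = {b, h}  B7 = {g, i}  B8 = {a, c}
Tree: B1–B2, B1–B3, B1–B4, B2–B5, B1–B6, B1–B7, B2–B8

Yes; width 1.

Checking the three conditions: (i) the bags cover all of {a, b, c, d, e, f, g, h, i}; (ii) for each edge, some bag contains both endpoints; (iii) the bags containing any fixed vertex form a subtree. All hold, so the decomposition is valid with width 2 − 1 = 1.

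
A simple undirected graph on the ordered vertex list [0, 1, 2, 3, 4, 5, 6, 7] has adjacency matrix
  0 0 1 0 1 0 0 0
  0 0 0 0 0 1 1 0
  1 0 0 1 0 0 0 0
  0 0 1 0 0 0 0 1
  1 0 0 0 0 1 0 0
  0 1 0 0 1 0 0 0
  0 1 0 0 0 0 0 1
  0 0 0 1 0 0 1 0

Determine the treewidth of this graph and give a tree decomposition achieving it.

Treewidth 2.
One optimal decomposition is:
Bags: B1 = {0, 2, 4}  B2 = {2, 4, 5}  B3 = {1, 2, 5}  B4 = {1, 2, 6}  B5 = {2, 6, 7}  B6 = {2, 3, 7}
Tree: B1–B2, B2–B3, B3–B4, B4–B5, B5–B6

Every bag has size at most 3, so the width is 3 − 1 = 2 and tw(G) ≤ 2. The edges 2–0–4–5–1–6–7–3–2 form a cycle, so G is not a tree and its treewidth is at least 2. Therefore the treewidth is 2.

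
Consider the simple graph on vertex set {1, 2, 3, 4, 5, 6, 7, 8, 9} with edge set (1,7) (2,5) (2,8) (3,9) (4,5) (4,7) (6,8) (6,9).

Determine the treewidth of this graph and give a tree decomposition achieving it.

Treewidth 1.
One optimal decomposition is:
Bags: B1 = {1, 7}  B2 = {4, 7}  B3 = {4, 5}  B4 = {2, 5}  B5 = {2, 8}  B6 = {6, 8}  B7 = {6, 9}  B8 = {3, 9}
Tree: B1–B2, B2–B3, B3–B4, B4–B5, B5–B6, B6–B7, B7–B8

Each bag holds 2 vertices, so the decomposition has width 1, which upper-bounds the treewidth. Any graph with an edge has treewidth ≥ 1, and G has the edge 1–7. Hence tw(G) = 1 exactly.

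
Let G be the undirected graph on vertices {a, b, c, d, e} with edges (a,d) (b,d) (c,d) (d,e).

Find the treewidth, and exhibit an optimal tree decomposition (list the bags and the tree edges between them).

Every bag has size at most 2, so the width is 2 − 1 = 1 and tw(G) ≤ 1. G has an edge, so its treewidth is at least 1. Hence tw(G) = 1 exactly.

Treewidth 1.
One such decomposition:
Bags: B1 = {c, d}  B2 = {a, d}  B3 = {b, d}  B4 = {d, e}
Tree: B1–B2, B2–B3, B3–B4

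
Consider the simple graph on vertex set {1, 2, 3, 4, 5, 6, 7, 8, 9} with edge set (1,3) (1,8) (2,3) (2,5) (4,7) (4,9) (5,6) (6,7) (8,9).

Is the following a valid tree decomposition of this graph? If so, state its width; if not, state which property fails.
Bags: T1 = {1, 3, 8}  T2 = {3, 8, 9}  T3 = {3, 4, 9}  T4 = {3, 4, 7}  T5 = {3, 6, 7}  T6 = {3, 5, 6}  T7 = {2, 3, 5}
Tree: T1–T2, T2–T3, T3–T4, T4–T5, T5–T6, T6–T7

Yes; width 2.

Vertex coverage: the bags together contain {1, 2, 3, 4, 5, 6, 7, 8, 9}, the full vertex set. Edge coverage: each edge of G has both endpoints in at least one bag. Running intersection: for every vertex, the bags containing it form a connected subtree. All three properties hold, so this is a valid tree decomposition of width max|bag| − 1 = 2, and hence tw(G) ≤ 2.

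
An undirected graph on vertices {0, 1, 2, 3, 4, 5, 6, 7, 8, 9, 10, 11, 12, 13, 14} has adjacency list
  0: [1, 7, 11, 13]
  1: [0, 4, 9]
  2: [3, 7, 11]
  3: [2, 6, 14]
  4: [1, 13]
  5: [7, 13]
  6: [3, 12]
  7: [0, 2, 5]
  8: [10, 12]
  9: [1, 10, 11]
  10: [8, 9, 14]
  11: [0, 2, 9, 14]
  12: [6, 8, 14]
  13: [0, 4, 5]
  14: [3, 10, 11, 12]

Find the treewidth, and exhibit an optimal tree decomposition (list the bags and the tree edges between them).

Treewidth 3.
One optimal decomposition is:
Bags: B1 = {1, 4, 5, 13}  B2 = {0, 1, 5, 13}  B3 = {0, 1, 5, 7}  B4 = {0, 1, 7, 9}  B5 = {0, 7, 9, 11}  B6 = {2, 7, 9, 11}  B7 = {2, 9, 10, 11}  B8 = {2, 10, 11, 14}  B9 = {2, 3, 10, 14}  B10 = {3, 8, 10, 14}  B11 = {3, 8, 12, 14}  B12 = {3, 6, 8, 12}
Tree: B1–B2, B2–B3, B3–B4, B4–B5, B5–B6, B6–B7, B7–B8, B8–B9, B9–B10, B10–B11, B11–B12

Each bag holds 4 vertices, so the decomposition has width 3, which upper-bounds the treewidth. For the lower bound: the 4 vertex sets {4,5,13}, {1}, {0}, {2,7,9,11} are disjoint, each induces a connected subgraph, and every pair is joined by at least one edge of G. Contracting each set to a single vertex therefore yields K_{4} as a minor, and since treewidth is minor-monotone, tw(G) ≥ tw(K_{4}) = 3. The upper and lower bounds meet at 3, so that is the treewidth.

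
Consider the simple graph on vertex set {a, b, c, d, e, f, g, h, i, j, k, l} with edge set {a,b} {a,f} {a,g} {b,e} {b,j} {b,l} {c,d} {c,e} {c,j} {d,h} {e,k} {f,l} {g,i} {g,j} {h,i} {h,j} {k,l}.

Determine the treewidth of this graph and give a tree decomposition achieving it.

Treewidth 3.
Bags: B1 = {a, f, k, l}  B2 = {a, b, k, l}  B3 = {a, b, e, k}  B4 = {a, b, e, g}  B5 = {b, e, g, j}  B6 = {c, e, g, j}  B7 = {c, g, i, j}  B8 = {c, h, i, j}  B9 = {c, d, h, i}
Tree: B1–B2, B2–B3, B3–B4, B4–B5, B5–B6, B6–B7, B7–B8, B8–B9

Each bag holds 4 vertices, so the decomposition has width 3, which upper-bounds the treewidth. For the lower bound: the 4 vertex sets {f,k,l}, {a}, {b}, {c,e,g,j} are disjoint, each induces a connected subgraph, and every pair is joined by at least one edge of G. Contracting each set to a single vertex therefore yields K_{4} as a minor, and since treewidth is minor-monotone, tw(G) ≥ tw(K_{4}) = 3. Hence tw(G) = 3 exactly.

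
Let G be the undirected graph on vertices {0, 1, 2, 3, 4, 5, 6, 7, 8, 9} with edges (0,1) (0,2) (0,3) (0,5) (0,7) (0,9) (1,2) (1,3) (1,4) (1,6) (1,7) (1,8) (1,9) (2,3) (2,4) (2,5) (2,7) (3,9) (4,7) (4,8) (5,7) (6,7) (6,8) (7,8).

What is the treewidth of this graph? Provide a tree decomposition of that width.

Treewidth 3.
Bags: B1 = {0, 1, 2, 3}  B2 = {0, 1, 2, 7}  B3 = {0, 1, 3, 9}  B4 = {1, 2, 4, 7}  B5 = {1, 4, 7, 8}  B6 = {1, 6, 7, 8}  B7 = {0, 2, 5, 7}
Tree: B1–B2, B1–B3, B2–B4, B4–B5, B5–B6, B2–B7

Each bag holds 4 vertices, so the decomposition has width 3, which upper-bounds the treewidth. For the lower bound, the 4 vertices {0, 1, 3, 9} are pairwise adjacent, and any tree decomposition puts a clique entirely inside one bag — forcing width ≥ 3. Therefore the treewidth is 3.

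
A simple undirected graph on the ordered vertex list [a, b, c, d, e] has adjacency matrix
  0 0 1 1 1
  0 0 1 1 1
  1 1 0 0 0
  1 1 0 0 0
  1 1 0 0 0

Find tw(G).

A width-2 tree decomposition is:
Bags: B1 = {a, b, e}  B2 = {a, b, c}  B3 = {a, b, d}
Tree: B1–B2, B2–B3
Each bag holds 3 vertices, so the decomposition has width 2, which upper-bounds the treewidth. For the lower bound, G contains the cycle b–e–a–c–b, so G is not a forest; only forests have treewidth ≤ 1, hence tw(G) ≥ 2. Hence tw(G) = 2 exactly.

2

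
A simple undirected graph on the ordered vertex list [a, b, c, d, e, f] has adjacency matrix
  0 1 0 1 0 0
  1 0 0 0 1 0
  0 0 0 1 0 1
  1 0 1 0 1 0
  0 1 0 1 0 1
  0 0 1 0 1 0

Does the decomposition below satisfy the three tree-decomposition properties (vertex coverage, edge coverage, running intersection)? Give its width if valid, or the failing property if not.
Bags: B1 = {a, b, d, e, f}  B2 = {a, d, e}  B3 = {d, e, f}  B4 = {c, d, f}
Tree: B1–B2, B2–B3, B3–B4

No — bags containing vertex f are not connected in the tree.

A tree decomposition must satisfy three properties: every vertex lies in some bag; for every edge, both endpoints lie together in some bag; and for every vertex, the bags containing it form a connected subtree. Here bags containing vertex f are not connected in the tree, so the decomposition is invalid.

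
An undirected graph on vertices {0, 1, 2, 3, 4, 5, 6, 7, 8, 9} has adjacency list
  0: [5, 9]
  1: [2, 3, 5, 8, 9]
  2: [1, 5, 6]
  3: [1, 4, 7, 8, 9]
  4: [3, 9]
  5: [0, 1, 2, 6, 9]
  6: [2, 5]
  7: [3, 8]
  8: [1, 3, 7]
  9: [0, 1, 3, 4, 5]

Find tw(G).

2

A width-2 tree decomposition is:
Bags: B1 = {1, 2, 5}  B2 = {2, 5, 6}  B3 = {1, 5, 9}  B4 = {1, 3, 9}  B5 = {3, 4, 9}  B6 = {1, 3, 8}  B7 = {3, 7, 8}  B8 = {0, 5, 9}
Tree: B1–B2, B1–B3, B3–B4, B4–B5, B4–B6, B6–B7, B3–B8
Every bag has size at most 3, so the width is 3 − 1 = 2 and tw(G) ≤ 2. On the other hand G contains the 3-clique {0, 5, 9}. A clique must lie in a single bag of any decomposition, so no decomposition can have width below 2. Combining the bounds, tw(G) = 2.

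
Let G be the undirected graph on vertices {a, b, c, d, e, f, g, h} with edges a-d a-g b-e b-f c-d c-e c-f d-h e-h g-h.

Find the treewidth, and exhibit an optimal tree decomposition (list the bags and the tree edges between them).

Every bag has size at most 3, so the width is 3 − 1 = 2 and tw(G) ≤ 2. Since a–g–h–d–a is a cycle in G, G is not acyclic. Forests are exactly the graphs of treewidth ≤ 1, so tw(G) ≥ 2. Hence tw(G) = 2 exactly.

Treewidth 2.
Bags: B1 = {a, d, g}  B2 = {d, g, h}  B3 = {c, d, h}  B4 = {c, e, h}  B5 = {c, e, f}  B6 = {b, e, f}
Tree: B1–B2, B2–B3, B3–B4, B4–B5, B5–B6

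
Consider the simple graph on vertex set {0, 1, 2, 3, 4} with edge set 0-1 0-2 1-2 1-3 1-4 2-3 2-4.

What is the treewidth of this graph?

2

A width-2 tree decomposition is:
Bags: B1 = {1, 2, 4}  B2 = {0, 1, 2}  B3 = {1, 2, 3}
Tree: B1–B2, B1–B3
Each bag holds 3 vertices, so the decomposition has width 2, which upper-bounds the treewidth. On the other hand G contains the 3-clique {0, 1, 2}. A clique must lie in a single bag of any decomposition, so no decomposition can have width below 2. The upper and lower bounds meet at 2, so that is the treewidth.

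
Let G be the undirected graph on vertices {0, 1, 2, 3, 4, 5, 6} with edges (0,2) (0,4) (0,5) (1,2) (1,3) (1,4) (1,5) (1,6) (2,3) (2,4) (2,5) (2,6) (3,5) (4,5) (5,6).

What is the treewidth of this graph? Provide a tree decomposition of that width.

Treewidth 3.
Bags: B1 = {1, 2, 4, 5}  B2 = {1, 2, 3, 5}  B3 = {0, 2, 4, 5}  B4 = {1, 2, 5, 6}
Tree: B1–B2, B1–B3, B2–B4

Each bag holds 4 vertices, so the decomposition has width 3, which upper-bounds the treewidth. Conversely, {0, 2, 4, 5} is a clique of size 4, and the vertices of any clique must share a bag in every tree decomposition; so some bag has ≥ 4 vertices and tw(G) ≥ 3. Therefore the treewidth is 3.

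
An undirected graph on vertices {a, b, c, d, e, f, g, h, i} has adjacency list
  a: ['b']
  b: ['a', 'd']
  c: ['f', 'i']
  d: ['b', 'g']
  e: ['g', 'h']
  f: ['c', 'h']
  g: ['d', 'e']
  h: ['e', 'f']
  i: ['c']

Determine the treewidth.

A width-1 tree decomposition is:
Bags: B1 = {a, b}  B2 = {b, d}  B3 = {d, g}  B4 = {e, g}  B5 = {e, h}  B6 = {f, h}  B7 = {c, f}  B8 = {c, i}
Tree: B1–B2, B2–B3, B3–B4, B4–B5, B5–B6, B6–B7, B7–B8
Every bag has size at most 2, so the width is 2 − 1 = 1 and tw(G) ≤ 1. G has an edge, so its treewidth is at least 1. The upper and lower bounds meet at 1, so that is the treewidth.

1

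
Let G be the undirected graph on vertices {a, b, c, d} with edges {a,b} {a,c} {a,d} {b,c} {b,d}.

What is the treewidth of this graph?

2

A width-2 tree decomposition is:
Bags: B1 = {a, b, d}  B2 = {a, b, c}
Tree: B1–B2
The largest bag has 3 vertices, giving width 2; this decomposition certifies tw(G) ≤ 2. For the lower bound, the 3 vertices {a, b, d} are pairwise adjacent, and any tree decomposition puts a clique entirely inside one bag — forcing width ≥ 2. Combining the bounds, tw(G) = 2.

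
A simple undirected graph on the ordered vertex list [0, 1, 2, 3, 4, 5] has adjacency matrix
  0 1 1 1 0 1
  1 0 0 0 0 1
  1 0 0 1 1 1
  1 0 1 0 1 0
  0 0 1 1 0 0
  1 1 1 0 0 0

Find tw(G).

2

A width-2 tree decomposition is:
Bags: B1 = {0, 2, 5}  B2 = {0, 2, 3}  B3 = {2, 3, 4}  B4 = {0, 1, 5}
Tree: B1–B2, B2–B3, B1–B4
Each bag holds 3 vertices, so the decomposition has width 2, which upper-bounds the treewidth. Conversely, {0, 1, 5} is a clique of size 3, and the vertices of any clique must share a bag in every tree decomposition; so some bag has ≥ 3 vertices and tw(G) ≥ 2. The upper and lower bounds meet at 2, so that is the treewidth.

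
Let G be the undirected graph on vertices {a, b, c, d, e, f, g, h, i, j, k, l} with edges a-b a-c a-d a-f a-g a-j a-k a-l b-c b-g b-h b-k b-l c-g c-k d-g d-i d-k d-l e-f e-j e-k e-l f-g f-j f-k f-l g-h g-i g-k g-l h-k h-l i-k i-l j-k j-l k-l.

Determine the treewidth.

A width-4 tree decomposition is:
Bags: B1 = {a, d, g, k, l}  B2 = {a, f, g, k, l}  B3 = {a, f, j, k, l}  B4 = {a, b, g, k, l}  B5 = {e, f, j, k, l}  B6 = {b, g, h, k, l}  B7 = {a, b, c, g, k}  B8 = {d, g, i, k, l}
Tree: B1–B2, B2–B3, B2–B4, B3–B5, B4–B6, B4–B7, B1–B8
Every bag has size at most 5, so the width is 5 − 1 = 4 and tw(G) ≤ 4. On the other hand G contains the 5-clique {a, b, c, g, k}. A clique must lie in a single bag of any decomposition, so no decomposition can have width below 4. Combining the bounds, tw(G) = 4.

4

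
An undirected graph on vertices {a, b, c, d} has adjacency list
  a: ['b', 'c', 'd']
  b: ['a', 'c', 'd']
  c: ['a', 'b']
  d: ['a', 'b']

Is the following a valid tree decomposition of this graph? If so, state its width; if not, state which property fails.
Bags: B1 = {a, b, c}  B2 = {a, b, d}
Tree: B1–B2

Every vertex of G appears in some bag (union = {a, b, c, d}); every edge is covered by a bag; and for each vertex v the set of bags containing v is connected in the bag tree. The decomposition is therefore valid. The largest bag has 3 vertices, so the width is 2.

Yes; width 2.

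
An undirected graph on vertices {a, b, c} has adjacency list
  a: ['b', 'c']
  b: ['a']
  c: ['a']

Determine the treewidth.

A width-1 tree decomposition is:
Bags: B1 = {a, b}  B2 = {a, c}
Tree: B1–B2
Each bag holds 2 vertices, so the decomposition has width 1, which upper-bounds the treewidth. G has an edge, so its treewidth is at least 1. Combining the bounds, tw(G) = 1.

1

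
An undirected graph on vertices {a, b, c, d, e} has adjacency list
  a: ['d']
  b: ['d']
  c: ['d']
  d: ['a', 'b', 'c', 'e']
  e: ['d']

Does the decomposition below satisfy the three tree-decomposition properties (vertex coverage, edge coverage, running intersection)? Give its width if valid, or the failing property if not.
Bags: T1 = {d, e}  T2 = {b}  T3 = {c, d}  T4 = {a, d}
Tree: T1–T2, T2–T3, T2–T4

A tree decomposition must satisfy three properties: every vertex lies in some bag; for every edge, both endpoints lie together in some bag; and for every vertex, the bags containing it form a connected subtree. Here edge (d,b) lies in no bag, so the decomposition is invalid.

No — edge (d,b) lies in no bag.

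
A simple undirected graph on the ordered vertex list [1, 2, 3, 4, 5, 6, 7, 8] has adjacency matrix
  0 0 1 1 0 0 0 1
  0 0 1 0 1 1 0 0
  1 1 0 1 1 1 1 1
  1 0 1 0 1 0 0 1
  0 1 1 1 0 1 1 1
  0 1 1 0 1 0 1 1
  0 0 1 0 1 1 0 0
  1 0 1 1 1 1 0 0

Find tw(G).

3

A width-3 tree decomposition is:
Bags: B1 = {3, 4, 5, 8}  B2 = {3, 5, 6, 8}  B3 = {2, 3, 5, 6}  B4 = {1, 3, 4, 8}  B5 = {3, 5, 6, 7}
Tree: B1–B2, B2–B3, B1–B4, B2–B5
Each bag holds 4 vertices, so the decomposition has width 3, which upper-bounds the treewidth. On the other hand G contains the 4-clique {1, 3, 4, 8}. A clique must lie in a single bag of any decomposition, so no decomposition can have width below 3. The upper and lower bounds meet at 3, so that is the treewidth.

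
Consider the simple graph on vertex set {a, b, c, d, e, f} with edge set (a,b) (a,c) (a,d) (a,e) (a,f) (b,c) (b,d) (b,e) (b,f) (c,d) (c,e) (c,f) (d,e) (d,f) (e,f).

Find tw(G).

A width-5 tree decomposition is:
Bags: B1 = {a, b, c, d, e, f}
Tree: (single bag)
A single bag containing all 6 vertices is trivially a valid decomposition of width 5. For the lower bound, the 6 vertices {a, b, c, d, e, f} are pairwise adjacent, and any tree decomposition puts a clique entirely inside one bag — forcing width ≥ 5. Hence tw(G) = 5 exactly.

5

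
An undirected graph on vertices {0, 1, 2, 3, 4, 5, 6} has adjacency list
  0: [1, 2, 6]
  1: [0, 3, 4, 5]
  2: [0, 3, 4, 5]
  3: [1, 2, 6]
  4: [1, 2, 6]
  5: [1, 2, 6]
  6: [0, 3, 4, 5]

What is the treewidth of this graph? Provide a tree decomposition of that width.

Treewidth 3.
One such decomposition:
Bags: B1 = {1, 2, 3, 6}  B2 = {1, 2, 5, 6}  B3 = {1, 2, 4, 6}  B4 = {0, 1, 2, 6}
Tree: B1–B2, B2–B3, B3–B4

Each bag holds 4 vertices, so the decomposition has width 3, which upper-bounds the treewidth. For the lower bound: the 4 vertex sets {3,6}, {1,5}, {2}, {4} are disjoint, each induces a connected subgraph, and every pair is joined by at least one edge of G. Contracting each set to a single vertex therefore yields K_{4} as a minor, and since treewidth is minor-monotone, tw(G) ≥ tw(K_{4}) = 3. Therefore the treewidth is 3.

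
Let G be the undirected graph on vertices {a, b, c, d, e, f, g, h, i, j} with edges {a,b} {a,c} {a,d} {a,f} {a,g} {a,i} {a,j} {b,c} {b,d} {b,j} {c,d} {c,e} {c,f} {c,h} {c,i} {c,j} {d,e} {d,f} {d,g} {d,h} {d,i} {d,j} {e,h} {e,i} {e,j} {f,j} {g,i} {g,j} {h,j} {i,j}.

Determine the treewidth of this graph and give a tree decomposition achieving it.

Every bag has size at most 5, so the width is 5 − 1 = 4 and tw(G) ≤ 4. For the lower bound, the 5 vertices {a, d, g, i, j} are pairwise adjacent, and any tree decomposition puts a clique entirely inside one bag — forcing width ≥ 4. Therefore the treewidth is 4.

Treewidth 4.
Bags: B1 = {a, c, d, i, j}  B2 = {a, d, g, i, j}  B3 = {a, b, c, d, j}  B4 = {a, c, d, f, j}  B5 = {c, d, e, i, j}  B6 = {c, d, e, h, j}
Tree: B1–B2, B1–B3, B3–B4, B1–B5, B5–B6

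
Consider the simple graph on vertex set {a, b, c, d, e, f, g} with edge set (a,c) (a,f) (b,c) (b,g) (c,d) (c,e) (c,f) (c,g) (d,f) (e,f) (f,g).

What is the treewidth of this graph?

A width-2 tree decomposition is:
Bags: B1 = {b, c, g}  B2 = {c, f, g}  B3 = {c, d, f}  B4 = {c, e, f}  B5 = {a, c, f}
Tree: B1–B2, B2–B3, B2–B4, B2–B5
The largest bag has 3 vertices, giving width 2; this decomposition certifies tw(G) ≤ 2. For the lower bound, the 3 vertices {c, d, f} are pairwise adjacent, and any tree decomposition puts a clique entirely inside one bag — forcing width ≥ 2. Combining the bounds, tw(G) = 2.

2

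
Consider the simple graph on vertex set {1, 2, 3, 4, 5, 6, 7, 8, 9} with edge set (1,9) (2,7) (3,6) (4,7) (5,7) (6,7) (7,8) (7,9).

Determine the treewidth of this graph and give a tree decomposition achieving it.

Treewidth 1.
One optimal decomposition is:
Bags: B1 = {7, 8}  B2 = {6, 7}  B3 = {4, 7}  B4 = {3, 6}  B5 = {5, 7}  B6 = {2, 7}  B7 = {7, 9}  B8 = {1, 9}
Tree: B1–B2, B2–B3, B2–B4, B1–B5, B2–B6, B1–B7, B7–B8

The largest bag has 2 vertices, giving width 1; this decomposition certifies tw(G) ≤ 1. Any graph with an edge has treewidth ≥ 1, and G has the edge 8–7. Combining the bounds, tw(G) = 1.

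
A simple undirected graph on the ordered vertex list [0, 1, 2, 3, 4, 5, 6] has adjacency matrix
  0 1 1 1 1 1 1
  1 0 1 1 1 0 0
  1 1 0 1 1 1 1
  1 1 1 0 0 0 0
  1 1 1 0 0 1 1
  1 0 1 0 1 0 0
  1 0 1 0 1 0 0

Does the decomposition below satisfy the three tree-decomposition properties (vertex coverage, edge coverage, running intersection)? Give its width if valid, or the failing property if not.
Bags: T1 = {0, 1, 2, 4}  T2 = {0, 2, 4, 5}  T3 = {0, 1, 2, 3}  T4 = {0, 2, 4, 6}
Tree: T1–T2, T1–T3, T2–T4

Vertex coverage: the bags together contain {0, 1, 2, 3, 4, 5, 6}, the full vertex set. Edge coverage: each edge of G has both endpoints in at least one bag. Running intersection: for every vertex, the bags containing it form a connected subtree. All three properties hold, so this is a valid tree decomposition of width max|bag| − 1 = 3, and hence tw(G) ≤ 3.

Yes; width 3.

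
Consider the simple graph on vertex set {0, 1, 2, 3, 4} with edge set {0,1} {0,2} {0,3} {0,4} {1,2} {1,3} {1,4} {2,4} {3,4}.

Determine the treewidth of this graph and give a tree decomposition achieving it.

Each bag holds 4 vertices, so the decomposition has width 3, which upper-bounds the treewidth. Conversely, {0, 1, 2, 4} is a clique of size 4, and the vertices of any clique must share a bag in every tree decomposition; so some bag has ≥ 4 vertices and tw(G) ≥ 3. Hence tw(G) = 3 exactly.

Treewidth 3.
Bags: B1 = {0, 1, 2, 4}  B2 = {0, 1, 3, 4}
Tree: B1–B2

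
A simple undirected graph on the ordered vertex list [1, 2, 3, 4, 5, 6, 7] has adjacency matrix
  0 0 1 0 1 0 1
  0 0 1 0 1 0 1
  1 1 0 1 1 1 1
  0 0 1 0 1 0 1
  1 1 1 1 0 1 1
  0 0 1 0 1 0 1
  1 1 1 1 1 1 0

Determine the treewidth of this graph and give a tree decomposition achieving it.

Treewidth 3.
One optimal decomposition is:
Bags: B1 = {3, 5, 6, 7}  B2 = {3, 4, 5, 7}  B3 = {1, 3, 5, 7}  B4 = {2, 3, 5, 7}
Tree: B1–B2, B2–B3, B2–B4

Every bag has size at most 4, so the width is 4 − 1 = 3 and tw(G) ≤ 3. On the other hand G contains the 4-clique {1, 3, 5, 7}. A clique must lie in a single bag of any decomposition, so no decomposition can have width below 3. Hence tw(G) = 3 exactly.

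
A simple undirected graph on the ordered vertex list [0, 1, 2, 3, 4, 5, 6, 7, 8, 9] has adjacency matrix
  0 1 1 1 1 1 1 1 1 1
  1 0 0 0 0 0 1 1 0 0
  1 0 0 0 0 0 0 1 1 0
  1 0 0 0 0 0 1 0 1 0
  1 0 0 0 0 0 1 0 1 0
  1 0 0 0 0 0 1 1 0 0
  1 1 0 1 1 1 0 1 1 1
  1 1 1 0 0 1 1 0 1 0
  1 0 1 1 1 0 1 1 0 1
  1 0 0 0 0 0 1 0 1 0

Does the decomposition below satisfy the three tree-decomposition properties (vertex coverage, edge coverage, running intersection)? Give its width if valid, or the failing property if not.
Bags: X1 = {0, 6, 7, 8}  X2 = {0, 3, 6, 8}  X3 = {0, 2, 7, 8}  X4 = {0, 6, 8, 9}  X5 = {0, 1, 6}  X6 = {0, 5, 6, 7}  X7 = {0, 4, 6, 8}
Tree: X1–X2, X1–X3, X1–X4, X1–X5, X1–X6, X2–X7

A tree decomposition must satisfy three properties: every vertex lies in some bag; for every edge, both endpoints lie together in some bag; and for every vertex, the bags containing it form a connected subtree. Here edge (7,1) lies in no bag, so the decomposition is invalid.

No — edge (7,1) lies in no bag.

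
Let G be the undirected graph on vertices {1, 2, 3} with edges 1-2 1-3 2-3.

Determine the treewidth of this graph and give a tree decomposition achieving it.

Treewidth 2.
One such decomposition:
Bags: B1 = {1, 2, 3}
Tree: (single bag)

With just one bag of size 3, the width is 3 − 1 = 2, so tw(G) ≤ 2. On the other hand G contains the 3-clique {1, 2, 3}. A clique must lie in a single bag of any decomposition, so no decomposition can have width below 2. Hence tw(G) = 2 exactly.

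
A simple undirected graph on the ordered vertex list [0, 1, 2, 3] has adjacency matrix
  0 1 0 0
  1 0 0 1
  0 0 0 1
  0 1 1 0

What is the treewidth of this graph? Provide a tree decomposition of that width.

Treewidth 1.
One optimal decomposition is:
Bags: B1 = {2, 3}  B2 = {1, 3}  B3 = {0, 1}
Tree: B1–B2, B2–B3

Each bag holds 2 vertices, so the decomposition has width 1, which upper-bounds the treewidth. G has an edge, so its treewidth is at least 1. Hence tw(G) = 1 exactly.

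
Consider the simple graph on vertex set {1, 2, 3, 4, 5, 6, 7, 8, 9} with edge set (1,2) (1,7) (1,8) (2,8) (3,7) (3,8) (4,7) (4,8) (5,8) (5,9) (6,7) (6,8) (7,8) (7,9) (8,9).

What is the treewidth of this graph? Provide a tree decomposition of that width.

Each bag holds 3 vertices, so the decomposition has width 2, which upper-bounds the treewidth. Conversely, {1, 2, 8} is a clique of size 3, and the vertices of any clique must share a bag in every tree decomposition; so some bag has ≥ 3 vertices and tw(G) ≥ 2. The upper and lower bounds meet at 2, so that is the treewidth.

Treewidth 2.
Bags: B1 = {7, 8, 9}  B2 = {5, 8, 9}  B3 = {6, 7, 8}  B4 = {1, 7, 8}  B5 = {3, 7, 8}  B6 = {1, 2, 8}  B7 = {4, 7, 8}
Tree: B1–B2, B1–B3, B3–B4, B3–B5, B4–B6, B5–B7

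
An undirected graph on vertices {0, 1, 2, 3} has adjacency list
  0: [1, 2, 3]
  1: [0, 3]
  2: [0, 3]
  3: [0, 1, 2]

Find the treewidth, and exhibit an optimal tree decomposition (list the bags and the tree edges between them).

The largest bag has 3 vertices, giving width 2; this decomposition certifies tw(G) ≤ 2. Conversely, {0, 1, 3} is a clique of size 3, and the vertices of any clique must share a bag in every tree decomposition; so some bag has ≥ 3 vertices and tw(G) ≥ 2. Combining the bounds, tw(G) = 2.

Treewidth 2.
One optimal decomposition is:
Bags: B1 = {0, 2, 3}  B2 = {0, 1, 3}
Tree: B1–B2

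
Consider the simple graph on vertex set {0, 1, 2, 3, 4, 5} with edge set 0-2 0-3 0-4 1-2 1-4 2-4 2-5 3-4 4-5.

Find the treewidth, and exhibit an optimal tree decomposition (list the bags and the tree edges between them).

Treewidth 2.
One such decomposition:
Bags: B1 = {0, 2, 4}  B2 = {1, 2, 4}  B3 = {0, 3, 4}  B4 = {2, 4, 5}
Tree: B1–B2, B1–B3, B1–B4

Each bag holds 3 vertices, so the decomposition has width 2, which upper-bounds the treewidth. On the other hand G contains the 3-clique {0, 2, 4}. A clique must lie in a single bag of any decomposition, so no decomposition can have width below 2. Combining the bounds, tw(G) = 2.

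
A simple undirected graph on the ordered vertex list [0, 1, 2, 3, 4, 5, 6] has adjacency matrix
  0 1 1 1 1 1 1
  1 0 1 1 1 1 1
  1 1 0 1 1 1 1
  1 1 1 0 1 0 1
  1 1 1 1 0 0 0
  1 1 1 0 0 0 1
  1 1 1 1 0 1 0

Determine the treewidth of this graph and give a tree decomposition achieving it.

The largest bag has 5 vertices, giving width 4; this decomposition certifies tw(G) ≤ 4. Conversely, {0, 1, 2, 3, 4} is a clique of size 5, and the vertices of any clique must share a bag in every tree decomposition; so some bag has ≥ 5 vertices and tw(G) ≥ 4. The upper and lower bounds meet at 4, so that is the treewidth.

Treewidth 4.
One such decomposition:
Bags: B1 = {0, 1, 2, 5, 6}  B2 = {0, 1, 2, 3, 6}  B3 = {0, 1, 2, 3, 4}
Tree: B1–B2, B2–B3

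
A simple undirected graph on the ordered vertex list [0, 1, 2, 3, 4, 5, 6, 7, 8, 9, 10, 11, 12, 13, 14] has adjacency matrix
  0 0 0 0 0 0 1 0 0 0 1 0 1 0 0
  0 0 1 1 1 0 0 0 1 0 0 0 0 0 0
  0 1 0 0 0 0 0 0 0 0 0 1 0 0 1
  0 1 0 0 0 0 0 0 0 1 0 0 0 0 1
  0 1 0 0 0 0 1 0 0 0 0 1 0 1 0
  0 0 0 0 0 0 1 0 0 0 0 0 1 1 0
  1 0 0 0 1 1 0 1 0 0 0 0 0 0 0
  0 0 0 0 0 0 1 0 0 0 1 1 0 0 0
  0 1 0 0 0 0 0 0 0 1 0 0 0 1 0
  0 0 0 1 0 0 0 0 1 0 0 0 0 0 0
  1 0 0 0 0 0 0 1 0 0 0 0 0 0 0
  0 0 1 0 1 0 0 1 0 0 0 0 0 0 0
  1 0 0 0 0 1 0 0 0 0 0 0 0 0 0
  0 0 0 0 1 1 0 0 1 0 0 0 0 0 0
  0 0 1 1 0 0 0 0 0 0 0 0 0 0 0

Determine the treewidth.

A width-3 tree decomposition is:
Bags: B1 = {0, 7, 10, 12}  B2 = {0, 6, 7, 12}  B3 = {5, 6, 7, 12}  B4 = {5, 6, 7, 11}  B5 = {4, 5, 6, 11}  B6 = {4, 5, 11, 13}  B7 = {2, 4, 11, 13}  B8 = {1, 2, 4, 13}  B9 = {1, 2, 8, 13}  B10 = {1, 2, 8, 14}  B11 = {1, 3, 8, 14}  B12 = {3, 8, 9, 14}
Tree: B1–B2, B2–B3, B3–B4, B4–B5, B5–B6, B6–B7, B7–B8, B8–B9, B9–B10, B10–B11, B11–B12
Every bag has size at most 4, so the width is 4 − 1 = 3 and tw(G) ≤ 3. For the lower bound: the 4 vertex sets {0,10,12}, {7}, {6}, {4,5,11,13} are disjoint, each induces a connected subgraph, and every pair is joined by at least one edge of G. Contracting each set to a single vertex therefore yields K_{4} as a minor, and since treewidth is minor-monotone, tw(G) ≥ tw(K_{4}) = 3. Combining the bounds, tw(G) = 3.

3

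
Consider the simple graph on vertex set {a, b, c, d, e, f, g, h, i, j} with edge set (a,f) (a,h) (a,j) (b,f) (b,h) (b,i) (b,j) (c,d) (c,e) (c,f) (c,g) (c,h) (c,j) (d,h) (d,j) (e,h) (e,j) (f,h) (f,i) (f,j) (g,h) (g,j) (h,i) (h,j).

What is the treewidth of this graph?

A width-3 tree decomposition is:
Bags: B1 = {c, d, h, j}  B2 = {c, f, h, j}  B3 = {c, e, h, j}  B4 = {b, f, h, j}  B5 = {b, f, h, i}  B6 = {a, f, h, j}  B7 = {c, g, h, j}
Tree: B1–B2, B2–B3, B2–B4, B4–B5, B2–B6, B2–B7
Every bag has size at most 4, so the width is 4 − 1 = 3 and tw(G) ≤ 3. On the other hand G contains the 4-clique {c, d, h, j}. A clique must lie in a single bag of any decomposition, so no decomposition can have width below 3. Therefore the treewidth is 3.

3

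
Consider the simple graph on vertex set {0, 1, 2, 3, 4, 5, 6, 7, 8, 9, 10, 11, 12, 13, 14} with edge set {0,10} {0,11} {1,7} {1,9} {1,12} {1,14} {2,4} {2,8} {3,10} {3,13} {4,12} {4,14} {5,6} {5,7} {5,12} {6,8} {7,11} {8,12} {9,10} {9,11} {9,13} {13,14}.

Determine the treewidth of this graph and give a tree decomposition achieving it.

Treewidth 3.
One optimal decomposition is:
Bags: B1 = {0, 3, 10, 13}  B2 = {0, 9, 10, 13}  B3 = {0, 9, 11, 13}  B4 = {9, 11, 13, 14}  B5 = {1, 9, 11, 14}  B6 = {1, 7, 11, 14}  B7 = {1, 4, 7, 14}  B8 = {1, 4, 7, 12}  B9 = {4, 5, 7, 12}  B10 = {2, 4, 5, 12}  B11 = {2, 5, 8, 12}  B12 = {2, 5, 6, 8}
Tree: B1–B2, B2–B3, B3–B4, B4–B5, B5–B6, B6–B7, B7–B8, B8–B9, B9–B10, B10–B11, B11–B12

Every bag has size at most 4, so the width is 4 − 1 = 3 and tw(G) ≤ 3. For the lower bound: the 4 vertex sets {0,3,10}, {13}, {9}, {1,7,11,14} are disjoint, each induces a connected subgraph, and every pair is joined by at least one edge of G. Contracting each set to a single vertex therefore yields K_{4} as a minor, and since treewidth is minor-monotone, tw(G) ≥ tw(K_{4}) = 3. Therefore the treewidth is 3.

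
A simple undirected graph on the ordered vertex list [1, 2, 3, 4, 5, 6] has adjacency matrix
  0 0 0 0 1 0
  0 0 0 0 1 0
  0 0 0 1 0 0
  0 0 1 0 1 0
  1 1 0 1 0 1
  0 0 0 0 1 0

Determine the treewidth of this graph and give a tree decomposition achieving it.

The largest bag has 2 vertices, giving width 1; this decomposition certifies tw(G) ≤ 1. Since G has at least one edge (e.g. 4–3), it is not an edgeless graph, so tw(G) ≥ 1. The upper and lower bounds meet at 1, so that is the treewidth.

Treewidth 1.
Bags: B1 = {3, 4}  B2 = {4, 5}  B3 = {5, 6}  B4 = {2, 5}  B5 = {1, 5}
Tree: B1–B2, B2–B3, B3–B4, B4–B5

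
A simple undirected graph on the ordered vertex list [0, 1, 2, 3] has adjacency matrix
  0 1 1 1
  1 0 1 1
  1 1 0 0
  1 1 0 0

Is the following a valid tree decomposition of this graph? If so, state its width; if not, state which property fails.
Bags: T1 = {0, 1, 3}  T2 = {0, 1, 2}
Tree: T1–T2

Yes; width 2.

Vertex coverage: the bags together contain {0, 1, 2, 3}, the full vertex set. Edge coverage: each edge of G has both endpoints in at least one bag. Running intersection: for every vertex, the bags containing it form a connected subtree. All three properties hold, so this is a valid tree decomposition of width max|bag| − 1 = 2, and hence tw(G) ≤ 2.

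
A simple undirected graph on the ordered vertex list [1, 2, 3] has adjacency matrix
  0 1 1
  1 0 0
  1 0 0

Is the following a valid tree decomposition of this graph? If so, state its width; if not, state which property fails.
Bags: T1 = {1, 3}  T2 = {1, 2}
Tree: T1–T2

Vertex coverage: the bags together contain {1, 2, 3}, the full vertex set. Edge coverage: each edge of G has both endpoints in at least one bag. Running intersection: for every vertex, the bags containing it form a connected subtree. All three properties hold, so this is a valid tree decomposition of width max|bag| − 1 = 1, and hence tw(G) ≤ 1.

Yes; width 1.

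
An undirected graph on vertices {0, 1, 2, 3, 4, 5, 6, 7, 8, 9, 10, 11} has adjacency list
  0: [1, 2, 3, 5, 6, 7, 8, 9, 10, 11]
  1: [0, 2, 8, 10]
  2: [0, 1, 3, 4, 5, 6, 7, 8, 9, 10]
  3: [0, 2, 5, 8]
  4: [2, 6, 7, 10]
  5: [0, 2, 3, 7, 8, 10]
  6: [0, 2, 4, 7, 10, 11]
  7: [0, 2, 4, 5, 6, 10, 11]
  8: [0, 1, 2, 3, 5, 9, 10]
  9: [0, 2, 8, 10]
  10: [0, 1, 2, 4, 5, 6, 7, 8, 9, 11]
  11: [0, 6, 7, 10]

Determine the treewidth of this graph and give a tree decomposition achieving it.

Each bag holds 5 vertices, so the decomposition has width 4, which upper-bounds the treewidth. Conversely, {0, 1, 2, 8, 10} is a clique of size 5, and the vertices of any clique must share a bag in every tree decomposition; so some bag has ≥ 5 vertices and tw(G) ≥ 4. Combining the bounds, tw(G) = 4.

Treewidth 4.
One such decomposition:
Bags: B1 = {2, 4, 6, 7, 10}  B2 = {0, 2, 6, 7, 10}  B3 = {0, 2, 5, 7, 10}  B4 = {0, 2, 5, 8, 10}  B5 = {0, 1, 2, 8, 10}  B6 = {0, 2, 8, 9, 10}  B7 = {0, 2, 3, 5, 8}  B8 = {0, 6, 7, 10, 11}
Tree: B1–B2, B2–B3, B3–B4, B4–B5, B4–B6, B4–B7, B2–B8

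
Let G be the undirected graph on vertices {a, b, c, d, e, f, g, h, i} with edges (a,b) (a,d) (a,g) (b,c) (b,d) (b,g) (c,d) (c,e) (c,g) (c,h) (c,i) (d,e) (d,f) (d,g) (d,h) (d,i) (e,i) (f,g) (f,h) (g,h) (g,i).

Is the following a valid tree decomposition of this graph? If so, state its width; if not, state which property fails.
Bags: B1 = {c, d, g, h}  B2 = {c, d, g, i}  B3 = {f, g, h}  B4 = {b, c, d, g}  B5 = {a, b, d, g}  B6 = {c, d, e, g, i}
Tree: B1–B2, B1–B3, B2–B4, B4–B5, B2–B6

No — edge (d,f) lies in no bag.

A tree decomposition must satisfy three properties: every vertex lies in some bag; for every edge, both endpoints lie together in some bag; and for every vertex, the bags containing it form a connected subtree. Here edge (d,f) lies in no bag, so the decomposition is invalid.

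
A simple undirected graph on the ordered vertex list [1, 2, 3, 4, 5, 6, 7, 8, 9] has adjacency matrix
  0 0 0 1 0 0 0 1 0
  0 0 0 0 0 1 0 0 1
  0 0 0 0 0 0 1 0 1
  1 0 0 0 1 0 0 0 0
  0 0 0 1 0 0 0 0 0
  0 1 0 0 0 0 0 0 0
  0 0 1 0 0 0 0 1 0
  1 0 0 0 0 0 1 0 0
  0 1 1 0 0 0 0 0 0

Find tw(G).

1

A width-1 tree decomposition is:
Bags: B1 = {2, 6}  B2 = {2, 9}  B3 = {3, 9}  B4 = {3, 7}  B5 = {7, 8}  B6 = {1, 8}  B7 = {1, 4}  B8 = {4, 5}
Tree: B1–B2, B2–B3, B3–B4, B4–B5, B5–B6, B6–B7, B7–B8
Each bag holds 2 vertices, so the decomposition has width 1, which upper-bounds the treewidth. Since G has at least one edge (e.g. 6–2), it is not an edgeless graph, so tw(G) ≥ 1. Therefore the treewidth is 1.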